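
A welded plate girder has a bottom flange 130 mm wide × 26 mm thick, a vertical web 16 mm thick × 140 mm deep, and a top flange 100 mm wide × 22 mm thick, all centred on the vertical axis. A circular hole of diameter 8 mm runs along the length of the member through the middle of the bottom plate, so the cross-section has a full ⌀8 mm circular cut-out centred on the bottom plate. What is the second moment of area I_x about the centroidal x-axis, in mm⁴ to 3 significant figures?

I_x ≈ 4.01 × 10⁷ mm⁴

Treat the section as a set of non-overlapping primitives; coordinates are from the bounding-box lower-left.
Bottom plate: 130 × 26, A = 3 380 mm², y = 13 mm, Ī = 190 407 mm⁴.
Web plate: 16 × 140, A = 2 240 mm², y = 96 mm, Ī = 3 658 667 mm⁴.
Top plate: 100 × 22, A = 2 200 mm², y = 177 mm, Ī = 88 733 mm⁴.
Hole (subtracted): ⌀8, A = 50.265 mm², y = 13 mm, Ī = 201.06 mm⁴.
Centroid: ȳ = ΣA·y / ΣA = 83.365 mm.
Transfer each piece to the centroidal x-axis using Ī + A·d² with d = y − 83.365:
  bottom plate: d = -70.365 mm → contributes +16 925 736 mm⁴
  web plate: d = 12.635 mm → contributes +4 016 248 mm⁴
  top plate: d = 93.635 mm → contributes +19 377 123 mm⁴
  hole: d = -70.365 mm → contributes −249 080 mm⁴
Total I = 40 070 028 mm⁴.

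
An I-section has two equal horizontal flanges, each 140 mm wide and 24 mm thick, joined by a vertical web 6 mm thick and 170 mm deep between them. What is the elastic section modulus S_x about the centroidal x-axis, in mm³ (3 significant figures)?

S_x ≈ 6.06 × 10⁵ mm³

Split into non-overlapping primitives; take the origin at the lower-left of the bounding box.
Bottom flange: 140 × 24, A = 3 360 mm², y = 12 mm, Ī = 161 280 mm⁴.
Web: 6 × 170, A = 1 020 mm², y = 109 mm, Ī = 2 456 500 mm⁴.
Top flange: 140 × 24, A = 3 360 mm², y = 206 mm, Ī = 161 280 mm⁴.
By symmetry the centroid is at mid-height, ȳ = 109 mm.
Transfer each piece to the centroidal x-axis using Ī + A·d² with d = y − 109:
  bottom flange: d = -97 mm → contributes +31 775 520 mm⁴
  web: d = 0 mm → contributes +2 456 500 mm⁴
  top flange: d = 97 mm → contributes +31 775 520 mm⁴
Total I = 66 007 540 mm⁴.
Extreme fibre distance c = 109 mm; S = I/c = 605 574 mm³.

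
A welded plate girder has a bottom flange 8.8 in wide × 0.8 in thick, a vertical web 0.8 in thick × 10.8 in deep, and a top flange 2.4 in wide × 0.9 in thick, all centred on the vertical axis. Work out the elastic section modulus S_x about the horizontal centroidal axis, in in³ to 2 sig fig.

S_x ≈ 45 in³

Break the section into simple shapes (no overlaps), measuring from the bottom-left corner of the bounding box.
Bottom plate: 8.8 × 0.8, A = 7.04 in², y = 0.4 in, Ī = 0.3755 in⁴.
Web plate: 0.8 × 10.8, A = 8.64 in², y = 6.2 in, Ī = 83.98 in⁴.
Top plate: 2.4 × 0.9, A = 2.16 in², y = 12.05 in, Ī = 0.1458 in⁴.
Centroid: ȳ = ΣA·y / ΣA = 4.62 in.
Transfer each piece to the horizontal centroidal axis using Ī + A·d² with d = y − 4.62:
  bottom plate: d = -4.22 in → contributes +125.7 in⁴
  web plate: d = 1.58 in → contributes +105.6 in⁴
  top plate: d = 7.43 in → contributes +119.4 in⁴
Total I = 350.7 in⁴.
Extreme fibre distance c = 7.88 in; S = I/c = 44.5 in³.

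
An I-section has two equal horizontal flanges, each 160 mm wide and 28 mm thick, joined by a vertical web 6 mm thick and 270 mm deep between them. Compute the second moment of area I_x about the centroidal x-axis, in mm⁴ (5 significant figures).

I_x ≈ 2.0935 × 10⁸ mm⁴

Treat the section as a set of non-overlapping primitives; coordinates are from the bounding-box lower-left.
Bottom flange: 160 × 28, A = 4 480 mm², y = 14 mm, Ī = 292693.3 mm⁴.
Web: 6 × 270, A = 1 620 mm², y = 163 mm, Ī = 9 841 500 mm⁴.
Top flange: 160 × 28, A = 4 480 mm², y = 312 mm, Ī = 292693.3 mm⁴.
By symmetry the centroid is at mid-height, ȳ = 163 mm.
Transfer each piece to the centroidal x-axis using Ī + A·d² with d = y − 163:
  bottom flange: d = -149 mm → contributes +99 753 173 mm⁴
  web: d = 0 mm → contributes +9 841 500 mm⁴
  top flange: d = 149 mm → contributes +99 753 173 mm⁴
Total I = 209 347 847 mm⁴.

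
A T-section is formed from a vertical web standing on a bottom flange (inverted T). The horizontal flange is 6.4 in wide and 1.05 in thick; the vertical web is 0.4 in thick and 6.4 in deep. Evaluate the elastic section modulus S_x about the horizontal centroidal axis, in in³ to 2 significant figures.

Split into non-overlapping primitives; take the origin at the lower-left of the bounding box.
Flange: 6.4 × 1.05, A = 6.72 in², y = 0.525 in, Ī = 0.6174 in⁴.
Web: 0.4 × 6.4, A = 2.56 in², y = 4.25 in, Ī = 8.738 in⁴.
Centroid: ȳ = ΣA·y / ΣA = 1.553 in.
Transfer each piece to the horizontal centroidal axis using Ī + A·d² with d = y − 1.553:
  flange: d = -1.028 in → contributes +7.713 in⁴
  web: d = 2.697 in → contributes +27.36 in⁴
Total I = 35.08 in⁴.
Extreme fibre distance c = 5.897 in; S = I/c = 5.948 in³.

S_x ≈ 5.9 in³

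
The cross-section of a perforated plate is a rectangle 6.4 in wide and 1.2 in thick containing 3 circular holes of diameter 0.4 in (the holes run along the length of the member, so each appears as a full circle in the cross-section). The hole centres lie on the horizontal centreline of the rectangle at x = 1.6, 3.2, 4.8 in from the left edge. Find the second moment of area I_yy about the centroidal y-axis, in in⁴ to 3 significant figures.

I_yy ≈ 25.6 in⁴

Treat the section as a set of non-overlapping primitives; coordinates are from the bounding-box lower-left.
Plate: 6.4 × 1.2, A = 7.68 in², x = 3.2 in, Ī = 26.214 in⁴.
Hole 1 (subtracted): ⌀0.4, A = 0.12566 in², x = 1.6 in, Ī = 0.0012566 in⁴.
Hole 2 (subtracted): ⌀0.4, A = 0.12566 in², x = 3.2 in, Ī = 0.0012566 in⁴.
Hole 3 (subtracted): ⌀0.4, A = 0.12566 in², x = 4.8 in, Ī = 0.0012566 in⁴.
By symmetry the centroid is at mid-width, x̄ = 3.2 in.
Transfer each piece to the centroidal y-axis using Ī + A·d² with d = x − 3.2:
  plate: d = 0 in → contributes +26.214 in⁴
  hole 1: d = -1.6 in → contributes −0.32296 in⁴
  hole 2: d = 0 in → contributes −0.0012566 in⁴
  hole 3: d = 1.6 in → contributes −0.32296 in⁴
Total I = 25.567 in⁴.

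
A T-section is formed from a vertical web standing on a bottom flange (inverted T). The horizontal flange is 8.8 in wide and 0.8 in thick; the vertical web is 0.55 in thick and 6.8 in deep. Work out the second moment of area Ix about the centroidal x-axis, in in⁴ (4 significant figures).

Ix ≈ 50.06 in⁴

Decompose the section into non-overlapping parts with the origin at the bottom-left of its bounding rectangle.
Flange: 8.8 × 0.8, A = 7.04 in², y = 0.4 in, Ī = 0.375467 in⁴.
Web: 0.55 × 6.8, A = 3.74 in², y = 4.2 in, Ī = 14.4115 in⁴.
Centroid: ȳ = ΣA·y / ΣA = 1.71837 in.
Transfer each piece to the centroidal x-axis using Ī + A·d² with d = y − 1.71837:
  flange: d = -1.31837 in → contributes +12.6116 in⁴
  web: d = 2.48163 in → contributes +37.4443 in⁴
Total I = 50.0559 in⁴.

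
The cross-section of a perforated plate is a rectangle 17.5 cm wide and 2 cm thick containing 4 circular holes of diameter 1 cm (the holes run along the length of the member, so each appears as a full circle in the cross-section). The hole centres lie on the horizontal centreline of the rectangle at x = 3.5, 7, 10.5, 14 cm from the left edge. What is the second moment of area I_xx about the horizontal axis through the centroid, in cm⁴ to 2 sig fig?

Break the section into simple shapes (no overlaps), measuring from the bottom-left corner of the bounding box.
Plate: 17.5 × 2, A = 35 cm², y = 1 cm, Ī = 11.67 cm⁴.
Hole 1 (subtracted): ⌀1, A = 0.7854 cm², y = 1 cm, Ī = 0.04909 cm⁴.
Hole 2 (subtracted): ⌀1, A = 0.7854 cm², y = 1 cm, Ī = 0.04909 cm⁴.
Hole 3 (subtracted): ⌀1, A = 0.7854 cm², y = 1 cm, Ī = 0.04909 cm⁴.
Hole 4 (subtracted): ⌀1, A = 0.7854 cm², y = 1 cm, Ī = 0.04909 cm⁴.
By symmetry the centroid is at mid-height, ȳ = 1 cm.
All pieces are centred on the horizontal axis through the centroid, so I = ΣĪ (holes subtracted) = 11.47 cm⁴.

I_xx ≈ 11 cm⁴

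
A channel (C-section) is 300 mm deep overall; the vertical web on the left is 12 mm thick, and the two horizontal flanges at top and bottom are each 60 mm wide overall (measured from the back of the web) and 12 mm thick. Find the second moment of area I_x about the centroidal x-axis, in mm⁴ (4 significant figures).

I_x ≈ 5.090 × 10⁷ mm⁴

Decompose the section into non-overlapping parts with the origin at the bottom-left of its bounding rectangle.
Web: 12 × 300, A = 3 600 mm², y = 150 mm, Ī = 27 000 000 mm⁴.
Top flange (beyond web): 48 × 12, A = 576 mm², y = 294 mm, Ī = 6 912 mm⁴.
Bottom flange (beyond web): 48 × 12, A = 576 mm², y = 6 mm, Ī = 6 912 mm⁴.
By symmetry the centroid is at mid-height, ȳ = 150 mm.
Transfer each piece to the centroidal x-axis using Ī + A·d² with d = y − 150:
  web: d = 0 mm → contributes +27 000 000 mm⁴
  top flange (beyond web): d = 144 mm → contributes +11 950 848 mm⁴
  bottom flange (beyond web): d = -144 mm → contributes +11 950 848 mm⁴
Total I = 50 901 696 mm⁴.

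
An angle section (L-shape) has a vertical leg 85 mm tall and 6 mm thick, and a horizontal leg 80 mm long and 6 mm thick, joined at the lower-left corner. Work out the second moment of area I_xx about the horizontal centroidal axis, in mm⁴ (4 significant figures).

Split into non-overlapping primitives; take the origin at the lower-left of the bounding box.
Vertical leg: 6 × 85, A = 510 mm², y = 42.5 mm, Ī = 307 063 mm⁴.
Horizontal leg (remainder): 74 × 6, A = 444 mm², y = 3 mm, Ī = 1 332 mm⁴.
Centroid: ȳ = ΣA·y / ΣA = 24.1164 mm.
Transfer each piece to the horizontal centroidal axis using Ī + A·d² with d = y − 24.1164:
  vertical leg: d = 18.3836 mm → contributes +479 421 mm⁴
  horizontal leg (remainder): d = -21.1164 mm → contributes +199 312 mm⁴
Total I = 678 733 mm⁴.

I_xx ≈ 6.787 × 10⁵ mm⁴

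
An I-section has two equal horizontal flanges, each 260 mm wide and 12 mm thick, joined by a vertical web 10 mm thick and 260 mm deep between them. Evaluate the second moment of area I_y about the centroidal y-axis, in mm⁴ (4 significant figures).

Treat the section as a set of non-overlapping primitives; coordinates are from the bounding-box lower-left.
Bottom flange: 260 × 12, A = 3 120 mm², x = 130 mm, Ī = 17 576 000 mm⁴.
Web: 10 × 260, A = 2 600 mm², x = 130 mm, Ī = 21666.7 mm⁴.
Top flange: 260 × 12, A = 3 120 mm², x = 130 mm, Ī = 17 576 000 mm⁴.
By symmetry the centroid is at mid-width, x̄ = 130 mm.
All pieces are centred on the centroidal y-axis, so I = ΣĪ = 35 173 667 mm⁴.

I_y ≈ 3.517 × 10⁷ mm⁴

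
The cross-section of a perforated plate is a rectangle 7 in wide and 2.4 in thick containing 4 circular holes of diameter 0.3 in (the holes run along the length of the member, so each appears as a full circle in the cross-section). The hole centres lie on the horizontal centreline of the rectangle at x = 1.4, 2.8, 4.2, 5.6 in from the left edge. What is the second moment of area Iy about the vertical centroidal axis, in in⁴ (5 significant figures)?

Iy ≈ 67.906 in⁴

Break the section into simple shapes (no overlaps), measuring from the bottom-left corner of the bounding box.
Plate: 7 × 2.4, A = 16.8 in², x = 3.5 in, Ī = 68.6 in⁴.
Hole 1 (subtracted): ⌀0.3, A = 0.07068583 in², x = 1.4 in, Ī = 0.0003976078 in⁴.
Hole 2 (subtracted): ⌀0.3, A = 0.07068583 in², x = 2.8 in, Ī = 0.0003976078 in⁴.
Hole 3 (subtracted): ⌀0.3, A = 0.07068583 in², x = 4.2 in, Ī = 0.0003976078 in⁴.
Hole 4 (subtracted): ⌀0.3, A = 0.07068583 in², x = 5.6 in, Ī = 0.0003976078 in⁴.
By symmetry the centroid is at mid-width, x̄ = 3.5 in.
Transfer each piece to the vertical centroidal axis using Ī + A·d² with d = x − 3.5:
  plate: d = 0 in → contributes +68.6 in⁴
  hole 1: d = -2.1 in → contributes −0.3121221 in⁴
  hole 2: d = -0.7 in → contributes −0.03503367 in⁴
  hole 3: d = 0.7 in → contributes −0.03503367 in⁴
  hole 4: d = 2.1 in → contributes −0.3121221 in⁴
Total I = 67.90569 in⁴.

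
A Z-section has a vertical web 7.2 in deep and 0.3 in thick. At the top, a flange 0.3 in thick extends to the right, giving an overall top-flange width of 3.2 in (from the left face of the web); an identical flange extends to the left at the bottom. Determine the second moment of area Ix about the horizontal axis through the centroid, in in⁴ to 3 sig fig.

Break the section into simple shapes (no overlaps), measuring from the bottom-left corner of the bounding box.
Web: 0.3 × 7.2, A = 2.16 in², y = 3.6 in, Ī = 9.3312 in⁴.
Top flange (beyond web): 2.9 × 0.3, A = 0.87 in², y = 7.05 in, Ī = 0.006525 in⁴.
Bottom flange (beyond web): 2.9 × 0.3, A = 0.87 in², y = 0.15 in, Ī = 0.006525 in⁴.
Centroid: ȳ = ΣA·y / ΣA = 3.6 in.
Transfer each piece to the horizontal axis through the centroid using Ī + A·d² with d = y − 3.6:
  web: d = 0 in → contributes +9.3312 in⁴
  top flange (beyond web): d = 3.45 in → contributes +10.362 in⁴
  bottom flange (beyond web): d = -3.45 in → contributes +10.362 in⁴
Total I = 30.055 in⁴.

Ix ≈ 30.1 in⁴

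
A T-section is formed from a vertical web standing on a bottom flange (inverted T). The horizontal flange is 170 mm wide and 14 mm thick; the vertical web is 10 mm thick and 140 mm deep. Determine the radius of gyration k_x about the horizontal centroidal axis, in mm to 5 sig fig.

k_x ≈ 44.697 mm

Decompose the section into non-overlapping parts with the origin at the bottom-left of its bounding rectangle.
Flange: 170 × 14, A = 2 380 mm², y = 7 mm, Ī = 38873.33 mm⁴.
Web: 10 × 140, A = 1 400 mm², y = 84 mm, Ī = 2 286 667 mm⁴.
Centroid: ȳ = ΣA·y / ΣA = 35.51852 mm.
Transfer each piece to the horizontal centroidal axis using Ī + A·d² with d = y − 35.51852:
  flange: d = -28.51852 mm → contributes +1 974 541 mm⁴
  web: d = 48.48148 mm → contributes +5 577 302 mm⁴
Total I = 7 551 844 mm⁴.
Radius of gyration: k = √(I/A) = √(7 551 844 / 3 780) = 44.69723 mm.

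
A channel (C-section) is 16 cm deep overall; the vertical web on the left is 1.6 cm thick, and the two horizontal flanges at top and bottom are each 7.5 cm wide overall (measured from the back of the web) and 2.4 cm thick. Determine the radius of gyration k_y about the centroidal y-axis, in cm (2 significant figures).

Split into non-overlapping primitives; take the origin at the lower-left of the bounding box.
Web: 1.6 × 16, A = 25.6 cm², x = 0.8 cm, Ī = 5.461 cm⁴.
Top flange (beyond web): 5.9 × 2.4, A = 14.16 cm², x = 4.55 cm, Ī = 41.08 cm⁴.
Bottom flange (beyond web): 5.9 × 2.4, A = 14.16 cm², x = 4.55 cm, Ī = 41.08 cm⁴.
Centroid: x̄ = ΣA·x / ΣA = 2.77 cm.
Transfer each piece to the centroidal y-axis using Ī + A·d² with d = x − 2.77:
  web: d = -1.97 cm → contributes +104.8 cm⁴
  top flange (beyond web): d = 1.78 cm → contributes +85.96 cm⁴
  bottom flange (beyond web): d = 1.78 cm → contributes +85.96 cm⁴
Total I = 276.7 cm⁴.
Radius of gyration: k = √(I/A) = √(276.7 / 53.92) = 2.265 cm.

k_y ≈ 2.3 cm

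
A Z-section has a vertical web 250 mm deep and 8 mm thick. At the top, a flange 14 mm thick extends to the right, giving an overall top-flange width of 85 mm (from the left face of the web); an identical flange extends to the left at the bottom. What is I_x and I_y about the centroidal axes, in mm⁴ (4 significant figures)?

I_x ≈ 4.047 × 10⁷ mm⁴, I_y ≈ 4.970 × 10⁶ mm⁴

Decompose the section into non-overlapping parts with the origin at the bottom-left of its bounding rectangle.
Web: 8 × 250, A = 2 000 mm², y = 125 mm, Ī = 10 416 667 mm⁴.
Top flange (beyond web): 77 × 14, A = 1 078 mm², y = 243 mm, Ī = 17607.3 mm⁴.
Bottom flange (beyond web): 77 × 14, A = 1 078 mm², y = 7 mm, Ī = 17607.3 mm⁴.
Centroid: ȳ = ΣA·y / ΣA = 125 mm.
Transfer each piece to the centroidal x-axis using Ī + A·d² with d = y − 125:
  web: d = 0 mm → contributes +10 416 667 mm⁴
  top flange (beyond web): d = 118 mm → contributes +15 027 679 mm⁴
  bottom flange (beyond web): d = -118 mm → contributes +15 027 679 mm⁴
Total I = 40 472 025 mm⁴.
For the y-axis: x̄ = 81 mm.
Repeating about the centroidal y-axis gives I_y = 4 970 185 mm⁴.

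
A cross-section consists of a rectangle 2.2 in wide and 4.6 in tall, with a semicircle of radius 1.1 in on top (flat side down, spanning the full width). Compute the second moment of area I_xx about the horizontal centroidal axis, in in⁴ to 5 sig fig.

I_xx ≈ 30.255 in⁴

Split into non-overlapping primitives; take the origin at the lower-left of the bounding box.
Rectangular body: 2.2 × 4.6, A = 10.12 in², y = 2.3 in, Ī = 17.84493 in⁴.
Semicircular cap: semicircle r = 1.1, A = 1.900664 in², y = 5.066854 in, Ī = 0.1606952 in⁴.
Centroid: ȳ = ΣA·y / ΣA = 2.737485 in.
Transfer each piece to the horizontal centroidal axis using Ī + A·d² with d = y − 2.737485:
  rectangular body: d = -0.437485 in → contributes +19.78183 in⁴
  semicircular cap: d = 2.32937 in → contributes +10.47362 in⁴
Total I = 30.25546 in⁴.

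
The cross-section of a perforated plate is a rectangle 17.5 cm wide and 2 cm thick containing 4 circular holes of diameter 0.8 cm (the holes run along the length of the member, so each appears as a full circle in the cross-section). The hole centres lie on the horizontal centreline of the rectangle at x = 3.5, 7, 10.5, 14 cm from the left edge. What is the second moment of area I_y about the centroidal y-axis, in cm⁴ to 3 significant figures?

I_y ≈ 862 cm⁴

Treat the section as a set of non-overlapping primitives; coordinates are from the bounding-box lower-left.
Plate: 17.5 × 2, A = 35 cm², x = 8.75 cm, Ī = 893.23 cm⁴.
Hole 1 (subtracted): ⌀0.8, A = 0.50265 cm², x = 3.5 cm, Ī = 0.020106 cm⁴.
Hole 2 (subtracted): ⌀0.8, A = 0.50265 cm², x = 7 cm, Ī = 0.020106 cm⁴.
Hole 3 (subtracted): ⌀0.8, A = 0.50265 cm², x = 10.5 cm, Ī = 0.020106 cm⁴.
Hole 4 (subtracted): ⌀0.8, A = 0.50265 cm², x = 14 cm, Ī = 0.020106 cm⁴.
By symmetry the centroid is at mid-width, x̄ = 8.75 cm.
Transfer each piece to the centroidal y-axis using Ī + A·d² with d = x − 8.75:
  plate: d = 0 cm → contributes +893.23 cm⁴
  hole 1: d = -5.25 cm → contributes −13.875 cm⁴
  hole 2: d = -1.75 cm → contributes −1.5595 cm⁴
  hole 3: d = 1.75 cm → contributes −1.5595 cm⁴
  hole 4: d = 5.25 cm → contributes −13.875 cm⁴
Total I = 862.36 cm⁴.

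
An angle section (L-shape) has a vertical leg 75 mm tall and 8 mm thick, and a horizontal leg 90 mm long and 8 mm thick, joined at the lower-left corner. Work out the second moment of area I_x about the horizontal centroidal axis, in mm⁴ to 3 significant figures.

I_x ≈ 6.36 × 10⁵ mm⁴

Split into non-overlapping primitives; take the origin at the lower-left of the bounding box.
Vertical leg: 8 × 75, A = 600 mm², y = 37.5 mm, Ī = 281 250 mm⁴.
Horizontal leg (remainder): 82 × 8, A = 656 mm², y = 4 mm, Ī = 3498.7 mm⁴.
Centroid: ȳ = ΣA·y / ΣA = 20.003 mm.
Transfer each piece to the horizontal centroidal axis using Ī + A·d² with d = y − 20.003:
  vertical leg: d = 17.497 mm → contributes +464 933 mm⁴
  horizontal leg (remainder): d = -16.003 mm → contributes +171 502 mm⁴
Total I = 636 435 mm⁴.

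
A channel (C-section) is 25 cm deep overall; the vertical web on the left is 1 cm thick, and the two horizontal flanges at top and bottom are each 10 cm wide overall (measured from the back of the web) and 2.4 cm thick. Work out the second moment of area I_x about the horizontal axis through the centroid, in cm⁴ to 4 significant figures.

I_x ≈ 6839 cm⁴

Split into non-overlapping primitives; take the origin at the lower-left of the bounding box.
Web: 1 × 25, A = 25 cm², y = 12.5 cm, Ī = 1302.08 cm⁴.
Top flange (beyond web): 9 × 2.4, A = 21.6 cm², y = 23.8 cm, Ī = 10.368 cm⁴.
Bottom flange (beyond web): 9 × 2.4, A = 21.6 cm², y = 1.2 cm, Ī = 10.368 cm⁴.
By symmetry the centroid is at mid-height, ȳ = 12.5 cm.
Transfer each piece to the horizontal axis through the centroid using Ī + A·d² with d = y − 12.5:
  web: d = 0 cm → contributes +1302.08 cm⁴
  top flange (beyond web): d = 11.3 cm → contributes +2768.47 cm⁴
  bottom flange (beyond web): d = -11.3 cm → contributes +2768.47 cm⁴
Total I = 6839.03 cm⁴.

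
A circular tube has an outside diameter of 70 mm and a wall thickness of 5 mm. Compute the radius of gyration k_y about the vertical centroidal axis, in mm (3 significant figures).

Treat the section as a set of non-overlapping primitives; coordinates are from the bounding-box lower-left.
Outer circle: ⌀70, A = 3848.5 mm², x = 35 mm, Ī = 1 178 588 mm⁴.
Bore (subtracted): ⌀60, A = 2827.4 mm², x = 35 mm, Ī = 636 173 mm⁴.
By symmetry the centroid is at mid-width, x̄ = 35 mm.
All pieces are centred on the vertical centroidal axis, so I = ΣĪ (holes subtracted) = 542 416 mm⁴.
Radius of gyration: k = √(I/A) = √(542 416 / 1 021) = 23.049 mm.

k_y ≈ 23.0 mm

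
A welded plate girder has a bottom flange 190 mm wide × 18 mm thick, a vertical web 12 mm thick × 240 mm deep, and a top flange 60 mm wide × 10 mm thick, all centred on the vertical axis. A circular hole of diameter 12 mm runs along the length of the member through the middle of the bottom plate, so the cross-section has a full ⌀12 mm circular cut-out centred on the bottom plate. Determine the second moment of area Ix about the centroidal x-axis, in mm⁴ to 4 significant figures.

Ix ≈ 6.011 × 10⁷ mm⁴

Split into non-overlapping primitives; take the origin at the lower-left of the bounding box.
Bottom plate: 190 × 18, A = 3 420 mm², y = 9 mm, Ī = 92 340 mm⁴.
Web plate: 12 × 240, A = 2 880 mm², y = 138 mm, Ī = 13 824 000 mm⁴.
Top plate: 60 × 10, A = 600 mm², y = 263 mm, Ī = 5 000 mm⁴.
Hole (subtracted): ⌀12, A = 113.097 mm², y = 9 mm, Ī = 1017.88 mm⁴.
Centroid: ȳ = ΣA·y / ΣA = 86.1957 mm.
Transfer each piece to the centroidal x-axis using Ī + A·d² with d = y − 86.1957:
  bottom plate: d = -77.1957 mm → contributes +20 472 745 mm⁴
  web plate: d = 51.8043 mm → contributes +21 553 001 mm⁴
  top plate: d = 176.804 mm → contributes +18 760 847 mm⁴
  hole: d = -77.1957 mm → contributes −674 986 mm⁴
Total I = 60 111 608 mm⁴.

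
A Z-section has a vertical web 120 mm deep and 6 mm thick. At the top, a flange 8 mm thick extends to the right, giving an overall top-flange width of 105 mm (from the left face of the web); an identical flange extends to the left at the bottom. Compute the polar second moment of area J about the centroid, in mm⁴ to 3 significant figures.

J ≈ 1.15 × 10⁷ mm⁴

Break the section into simple shapes (no overlaps), measuring from the bottom-left corner of the bounding box.
Web: 6 × 120, A = 720 mm², y = 60 mm, Ī = 864 000 mm⁴.
Top flange (beyond web): 99 × 8, A = 792 mm², y = 116 mm, Ī = 4 224 mm⁴.
Bottom flange (beyond web): 99 × 8, A = 792 mm², y = 4 mm, Ī = 4 224 mm⁴.
Centroid: ȳ = ΣA·y / ΣA = 60 mm.
Transfer each piece to the centroidal x-axis using Ī + A·d² with d = y − 60:
  web: d = 0 mm → contributes +864 000 mm⁴
  top flange (beyond web): d = 56 mm → contributes +2 487 936 mm⁴
  bottom flange (beyond web): d = -56 mm → contributes +2 487 936 mm⁴
Total I = 5 839 872 mm⁴.
For the y-axis: x̄ = 102 mm.
Repeating about the centroidal y-axis gives I_y = 5 661 792 mm⁴.
Polar second moment: J = I_x + I_y = 11 501 664 mm⁴.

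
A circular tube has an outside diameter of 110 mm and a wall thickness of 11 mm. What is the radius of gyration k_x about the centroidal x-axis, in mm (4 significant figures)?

Treat the section as a set of non-overlapping primitives; coordinates are from the bounding-box lower-left.
Outer circle: ⌀110, A = 9503.32 mm², y = 55 mm, Ī = 7 186 884 mm⁴.
Bore (subtracted): ⌀88, A = 6082.12 mm², y = 55 mm, Ī = 2 943 748 mm⁴.
By symmetry the centroid is at mid-height, ȳ = 55 mm.
All pieces are centred on the centroidal x-axis, so I = ΣĪ (holes subtracted) = 4 243 136 mm⁴.
Radius of gyration: k = √(I/A) = √(4 243 136 / 3421.19) = 35.2172 mm.

k_x ≈ 35.22 mm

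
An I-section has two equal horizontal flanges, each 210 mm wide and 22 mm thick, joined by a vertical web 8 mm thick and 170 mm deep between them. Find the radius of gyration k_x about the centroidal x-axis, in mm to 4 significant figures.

Split into non-overlapping primitives; take the origin at the lower-left of the bounding box.
Bottom flange: 210 × 22, A = 4 620 mm², y = 11 mm, Ī = 186 340 mm⁴.
Web: 8 × 170, A = 1 360 mm², y = 107 mm, Ī = 3 275 333 mm⁴.
Top flange: 210 × 22, A = 4 620 mm², y = 203 mm, Ī = 186 340 mm⁴.
By symmetry the centroid is at mid-height, ȳ = 107 mm.
Transfer each piece to the centroidal x-axis using Ī + A·d² with d = y − 107:
  bottom flange: d = -96 mm → contributes +42 764 260 mm⁴
  web: d = 0 mm → contributes +3 275 333 mm⁴
  top flange: d = 96 mm → contributes +42 764 260 mm⁴
Total I = 88 803 853 mm⁴.
Radius of gyration: k = √(I/A) = √(88 803 853 / 10 600) = 91.5299 mm.

k_x ≈ 91.53 mm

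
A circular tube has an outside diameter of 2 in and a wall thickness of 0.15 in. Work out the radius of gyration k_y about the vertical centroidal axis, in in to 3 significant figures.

Decompose the section into non-overlapping parts with the origin at the bottom-left of its bounding rectangle.
Outer circle: ⌀2, A = 3.1416 in², x = 1 in, Ī = 0.7854 in⁴.
Bore (subtracted): ⌀1.7, A = 2.2698 in², x = 1 in, Ī = 0.40998 in⁴.
By symmetry the centroid is at mid-width, x̄ = 1 in.
All pieces are centred on the vertical centroidal axis, so I = ΣĪ (holes subtracted) = 0.37542 in⁴.
Radius of gyration: k = √(I/A) = √(0.37542 / 0.87179) = 0.65622 in.

k_y ≈ 0.656 in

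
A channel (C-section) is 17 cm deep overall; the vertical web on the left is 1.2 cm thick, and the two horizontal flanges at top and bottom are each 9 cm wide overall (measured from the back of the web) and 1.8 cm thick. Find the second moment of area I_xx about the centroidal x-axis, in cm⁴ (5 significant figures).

Decompose the section into non-overlapping parts with the origin at the bottom-left of its bounding rectangle.
Web: 1.2 × 17, A = 20.4 cm², y = 8.5 cm, Ī = 491.3 cm⁴.
Top flange (beyond web): 7.8 × 1.8, A = 14.04 cm², y = 16.1 cm, Ī = 3.7908 cm⁴.
Bottom flange (beyond web): 7.8 × 1.8, A = 14.04 cm², y = 0.9 cm, Ī = 3.7908 cm⁴.
By symmetry the centroid is at mid-height, ȳ = 8.5 cm.
Transfer each piece to the centroidal x-axis using Ī + A·d² with d = y − 8.5:
  web: d = 0 cm → contributes +491.3 cm⁴
  top flange (beyond web): d = 7.6 cm → contributes +814.7412 cm⁴
  bottom flange (beyond web): d = -7.6 cm → contributes +814.7412 cm⁴
Total I = 2120.782 cm⁴.

I_xx ≈ 2120.8 cm⁴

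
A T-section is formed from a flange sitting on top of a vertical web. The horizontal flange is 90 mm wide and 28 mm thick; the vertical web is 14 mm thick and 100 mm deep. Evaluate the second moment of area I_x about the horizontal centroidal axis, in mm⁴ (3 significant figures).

Decompose the section into non-overlapping parts with the origin at the bottom-left of its bounding rectangle.
Flange: 90 × 28, A = 2 520 mm², y = 114 mm, Ī = 164 640 mm⁴.
Web: 14 × 100, A = 1 400 mm², y = 50 mm, Ī = 1 166 667 mm⁴.
Centroid: ȳ = ΣA·y / ΣA = 91.143 mm.
Transfer each piece to the horizontal centroidal axis using Ī + A·d² with d = y − 91.143:
  flange: d = 22.857 mm → contributes +1 481 211 mm⁴
  web: d = -41.143 mm → contributes +3 536 495 mm⁴
Total I = 5 017 707 mm⁴.

I_x ≈ 5.02 × 10⁶ mm⁴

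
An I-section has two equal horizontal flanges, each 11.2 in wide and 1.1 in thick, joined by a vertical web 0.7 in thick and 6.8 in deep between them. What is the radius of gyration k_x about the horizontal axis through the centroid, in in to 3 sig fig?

k_x ≈ 3.71 in

Break the section into simple shapes (no overlaps), measuring from the bottom-left corner of the bounding box.
Bottom flange: 11.2 × 1.1, A = 12.32 in², y = 0.55 in, Ī = 1.2423 in⁴.
Web: 0.7 × 6.8, A = 4.76 in², y = 4.5 in, Ī = 18.342 in⁴.
Top flange: 11.2 × 1.1, A = 12.32 in², y = 8.45 in, Ī = 1.2423 in⁴.
By symmetry the centroid is at mid-height, ȳ = 4.5 in.
Transfer each piece to the horizontal axis through the centroid using Ī + A·d² with d = y − 4.5:
  bottom flange: d = -3.95 in → contributes +193.47 in⁴
  web: d = 0 in → contributes +18.342 in⁴
  top flange: d = 3.95 in → contributes +193.47 in⁴
Total I = 405.27 in⁴.
Radius of gyration: k = √(I/A) = √(405.27 / 29.4) = 3.7128 in.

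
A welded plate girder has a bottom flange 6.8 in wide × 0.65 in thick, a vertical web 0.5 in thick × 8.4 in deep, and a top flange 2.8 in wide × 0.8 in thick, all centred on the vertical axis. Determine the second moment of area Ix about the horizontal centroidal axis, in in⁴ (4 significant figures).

Ix ≈ 154.2 in⁴

Treat the section as a set of non-overlapping primitives; coordinates are from the bounding-box lower-left.
Bottom plate: 6.8 × 0.65, A = 4.42 in², y = 0.325 in, Ī = 0.155621 in⁴.
Web plate: 0.5 × 8.4, A = 4.2 in², y = 4.85 in, Ī = 24.696 in⁴.
Top plate: 2.8 × 0.8, A = 2.24 in², y = 9.45 in, Ī = 0.119467 in⁴.
Centroid: ȳ = ΣA·y / ΣA = 3.95714 in.
Transfer each piece to the horizontal centroidal axis using Ī + A·d² with d = y − 3.95714:
  bottom plate: d = -3.63214 in → contributes +58.4661 in⁴
  web plate: d = 0.892864 in → contributes +28.0443 in⁴
  top plate: d = 5.49286 in → contributes +67.7037 in⁴
Total I = 154.214 in⁴.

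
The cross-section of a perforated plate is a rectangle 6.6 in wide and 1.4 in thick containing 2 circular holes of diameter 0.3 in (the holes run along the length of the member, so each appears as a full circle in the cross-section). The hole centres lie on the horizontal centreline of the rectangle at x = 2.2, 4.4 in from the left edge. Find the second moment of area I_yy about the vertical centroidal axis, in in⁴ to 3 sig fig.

I_yy ≈ 33.4 in⁴

Split into non-overlapping primitives; take the origin at the lower-left of the bounding box.
Plate: 6.6 × 1.4, A = 9.24 in², x = 3.3 in, Ī = 33.541 in⁴.
Hole 1 (subtracted): ⌀0.3, A = 0.070686 in², x = 2.2 in, Ī = 0.00039761 in⁴.
Hole 2 (subtracted): ⌀0.3, A = 0.070686 in², x = 4.4 in, Ī = 0.00039761 in⁴.
By symmetry the centroid is at mid-width, x̄ = 3.3 in.
Transfer each piece to the vertical centroidal axis using Ī + A·d² with d = x − 3.3:
  plate: d = 0 in → contributes +33.541 in⁴
  hole 1: d = -1.1 in → contributes −0.085927 in⁴
  hole 2: d = 1.1 in → contributes −0.085927 in⁴
Total I = 33.369 in⁴.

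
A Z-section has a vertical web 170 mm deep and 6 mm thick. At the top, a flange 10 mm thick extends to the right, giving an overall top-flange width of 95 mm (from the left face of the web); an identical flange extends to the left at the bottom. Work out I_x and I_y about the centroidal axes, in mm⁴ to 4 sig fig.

Split into non-overlapping primitives; take the origin at the lower-left of the bounding box.
Web: 6 × 170, A = 1 020 mm², y = 85 mm, Ī = 2 456 500 mm⁴.
Top flange (beyond web): 89 × 10, A = 890 mm², y = 165 mm, Ī = 7416.67 mm⁴.
Bottom flange (beyond web): 89 × 10, A = 890 mm², y = 5 mm, Ī = 7416.67 mm⁴.
Centroid: ȳ = ΣA·y / ΣA = 85 mm.
Transfer each piece to the centroidal x-axis using Ī + A·d² with d = y − 85:
  web: d = 0 mm → contributes +2 456 500 mm⁴
  top flange (beyond web): d = 80 mm → contributes +5 703 417 mm⁴
  bottom flange (beyond web): d = -80 mm → contributes +5 703 417 mm⁴
Total I = 13 863 333 mm⁴.
For the y-axis: x̄ = 92 mm.
Repeating about the centroidal y-axis gives I_y = 5 194 133 mm⁴.

I_x ≈ 1.386 × 10⁷ mm⁴, I_y ≈ 5.194 × 10⁶ mm⁴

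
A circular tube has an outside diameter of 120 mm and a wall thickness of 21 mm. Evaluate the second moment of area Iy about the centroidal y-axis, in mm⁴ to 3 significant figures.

Iy ≈ 8.36 × 10⁶ mm⁴

Split into non-overlapping primitives; take the origin at the lower-left of the bounding box.
Outer circle: ⌀120, A = 11 310 mm², x = 60 mm, Ī = 10 178 760 mm⁴.
Bore (subtracted): ⌀78, A = 4778.4 mm², x = 60 mm, Ī = 1 816 972 mm⁴.
By symmetry the centroid is at mid-width, x̄ = 60 mm.
All pieces are centred on the centroidal y-axis, so I = ΣĪ (holes subtracted) = 8 361 788 mm⁴.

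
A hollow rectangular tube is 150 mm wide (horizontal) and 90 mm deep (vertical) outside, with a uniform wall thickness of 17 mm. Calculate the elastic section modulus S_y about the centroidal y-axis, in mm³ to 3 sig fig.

Split into non-overlapping primitives; take the origin at the lower-left of the bounding box.
Outer rectangle: 150 × 90, A = 13 500 mm², x = 75 mm, Ī = 25 312 500 mm⁴.
Inner void (subtracted): 116 × 56, A = 6 496 mm², x = 75 mm, Ī = 7 284 181 mm⁴.
By symmetry the centroid is at mid-width, x̄ = 75 mm.
All pieces are centred on the centroidal y-axis, so I = ΣĪ (holes subtracted) = 18 028 319 mm⁴.
Extreme fibre distance c = 75 mm; S = I/c = 240 378 mm³.

S_y ≈ 2.40 × 10⁵ mm³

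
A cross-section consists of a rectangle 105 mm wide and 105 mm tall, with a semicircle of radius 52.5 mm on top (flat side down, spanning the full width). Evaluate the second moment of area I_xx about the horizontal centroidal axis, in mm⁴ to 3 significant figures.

Decompose the section into non-overlapping parts with the origin at the bottom-left of its bounding rectangle.
Rectangular body: 105 × 105, A = 11 025 mm², y = 52.5 mm, Ī = 10 129 219 mm⁴.
Semicircular cap: semicircle r = 52.5, A = 4329.5 mm², y = 127.28 mm, Ī = 833 814 mm⁴.
Centroid: ȳ = ΣA·y / ΣA = 73.586 mm.
Transfer each piece to the horizontal centroidal axis using Ī + A·d² with d = y − 73.586:
  rectangular body: d = -21.086 mm → contributes +15 031 231 mm⁴
  semicircular cap: d = 53.696 mm → contributes +13 316 685 mm⁴
Total I = 28 347 916 mm⁴.

I_xx ≈ 2.83 × 10⁷ mm⁴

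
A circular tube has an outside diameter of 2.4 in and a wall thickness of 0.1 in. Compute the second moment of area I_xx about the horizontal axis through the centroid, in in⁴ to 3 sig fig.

I_xx ≈ 0.479 in⁴

Break the section into simple shapes (no overlaps), measuring from the bottom-left corner of the bounding box.
Outer circle: ⌀2.4, A = 4.5239 in², y = 1.2 in, Ī = 1.6286 in⁴.
Bore (subtracted): ⌀2.2, A = 3.8013 in², y = 1.2 in, Ī = 1.1499 in⁴.
By symmetry the centroid is at mid-height, ȳ = 1.2 in.
All pieces are centred on the horizontal axis through the centroid, so I = ΣĪ (holes subtracted) = 0.4787 in⁴.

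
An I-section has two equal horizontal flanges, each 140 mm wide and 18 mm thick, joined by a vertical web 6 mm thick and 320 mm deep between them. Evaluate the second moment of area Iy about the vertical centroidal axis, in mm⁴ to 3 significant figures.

Iy ≈ 8.24 × 10⁶ mm⁴

Treat the section as a set of non-overlapping primitives; coordinates are from the bounding-box lower-left.
Bottom flange: 140 × 18, A = 2 520 mm², x = 70 mm, Ī = 4 116 000 mm⁴.
Web: 6 × 320, A = 1 920 mm², x = 70 mm, Ī = 5 760 mm⁴.
Top flange: 140 × 18, A = 2 520 mm², x = 70 mm, Ī = 4 116 000 mm⁴.
By symmetry the centroid is at mid-width, x̄ = 70 mm.
All pieces are centred on the vertical centroidal axis, so I = ΣĪ = 8 237 760 mm⁴.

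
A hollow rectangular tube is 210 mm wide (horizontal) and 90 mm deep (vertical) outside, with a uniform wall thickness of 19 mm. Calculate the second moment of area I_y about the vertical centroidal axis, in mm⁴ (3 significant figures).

Treat the section as a set of non-overlapping primitives; coordinates are from the bounding-box lower-left.
Outer rectangle: 210 × 90, A = 18 900 mm², x = 105 mm, Ī = 69 457 500 mm⁴.
Inner void (subtracted): 172 × 52, A = 8 944 mm², x = 105 mm, Ī = 22 049 941 mm⁴.
By symmetry the centroid is at mid-width, x̄ = 105 mm.
All pieces are centred on the vertical centroidal axis, so I = ΣĪ (holes subtracted) = 47 407 559 mm⁴.

I_y ≈ 4.74 × 10⁷ mm⁴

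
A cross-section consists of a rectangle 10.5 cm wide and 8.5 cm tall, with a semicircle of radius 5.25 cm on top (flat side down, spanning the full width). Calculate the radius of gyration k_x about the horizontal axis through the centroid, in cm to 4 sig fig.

Break the section into simple shapes (no overlaps), measuring from the bottom-left corner of the bounding box.
Rectangular body: 10.5 × 8.5, A = 89.25 cm², y = 4.25 cm, Ī = 537.359 cm⁴.
Semicircular cap: semicircle r = 5.25, A = 43.2951 cm², y = 10.7282 cm, Ī = 83.3814 cm⁴.
Centroid: ȳ = ΣA·y / ΣA = 6.36606 cm.
Transfer each piece to the horizontal axis through the centroid using Ī + A·d² with d = y − 6.36606:
  rectangular body: d = -2.11606 cm → contributes +936.994 cm⁴
  semicircular cap: d = 4.36211 cm → contributes +907.201 cm⁴
Total I = 1844.19 cm⁴.
Radius of gyration: k = √(I/A) = √(1844.19 / 132.545) = 3.73011 cm.

k_x ≈ 3.730 cm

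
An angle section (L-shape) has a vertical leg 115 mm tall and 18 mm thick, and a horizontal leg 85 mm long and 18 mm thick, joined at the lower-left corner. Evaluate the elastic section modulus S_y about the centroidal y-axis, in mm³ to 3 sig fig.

S_y ≈ 3.12 × 10⁴ mm³

Decompose the section into non-overlapping parts with the origin at the bottom-left of its bounding rectangle.
Vertical leg: 18 × 115, A = 2 070 mm², x = 9 mm, Ī = 55 890 mm⁴.
Horizontal leg (remainder): 67 × 18, A = 1 206 mm², x = 51.5 mm, Ī = 451 145 mm⁴.
Centroid: x̄ = ΣA·x / ΣA = 24.646 mm.
Transfer each piece to the centroidal y-axis using Ī + A·d² with d = x − 24.646:
  vertical leg: d = -15.646 mm → contributes +562 595 mm⁴
  horizontal leg (remainder): d = 26.854 mm → contributes +1 320 862 mm⁴
Total I = 1 883 457 mm⁴.
Extreme fibre distance c = 60.354 mm; S = I/c = 31 207 mm³.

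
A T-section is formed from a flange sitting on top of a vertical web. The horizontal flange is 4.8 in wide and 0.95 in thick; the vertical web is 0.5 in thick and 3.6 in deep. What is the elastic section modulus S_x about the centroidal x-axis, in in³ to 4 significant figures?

Split into non-overlapping primitives; take the origin at the lower-left of the bounding box.
Flange: 4.8 × 0.95, A = 4.56 in², y = 4.075 in, Ī = 0.34295 in⁴.
Web: 0.5 × 3.6, A = 1.8 in², y = 1.8 in, Ī = 1.944 in⁴.
Centroid: ȳ = ΣA·y / ΣA = 3.43113 in.
Transfer each piece to the centroidal x-axis using Ī + A·d² with d = y − 3.43113:
  flange: d = 0.643868 in → contributes +2.23337 in⁴
  web: d = -1.63113 in → contributes +6.73307 in⁴
Total I = 8.96644 in⁴.
Extreme fibre distance c = 3.43113 in; S = I/c = 2.61326 in³.

S_x ≈ 2.613 in³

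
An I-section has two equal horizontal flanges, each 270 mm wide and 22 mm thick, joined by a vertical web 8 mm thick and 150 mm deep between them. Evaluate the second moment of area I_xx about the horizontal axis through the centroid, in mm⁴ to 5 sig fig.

I_xx ≈ 9.0594 × 10⁷ mm⁴

Split into non-overlapping primitives; take the origin at the lower-left of the bounding box.
Bottom flange: 270 × 22, A = 5 940 mm², y = 11 mm, Ī = 239 580 mm⁴.
Web: 8 × 150, A = 1 200 mm², y = 97 mm, Ī = 2 250 000 mm⁴.
Top flange: 270 × 22, A = 5 940 mm², y = 183 mm, Ī = 239 580 mm⁴.
By symmetry the centroid is at mid-height, ȳ = 97 mm.
Transfer each piece to the horizontal axis through the centroid using Ī + A·d² with d = y − 97:
  bottom flange: d = -86 mm → contributes +44 171 820 mm⁴
  web: d = 0 mm → contributes +2 250 000 mm⁴
  top flange: d = 86 mm → contributes +44 171 820 mm⁴
Total I = 90 593 640 mm⁴.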